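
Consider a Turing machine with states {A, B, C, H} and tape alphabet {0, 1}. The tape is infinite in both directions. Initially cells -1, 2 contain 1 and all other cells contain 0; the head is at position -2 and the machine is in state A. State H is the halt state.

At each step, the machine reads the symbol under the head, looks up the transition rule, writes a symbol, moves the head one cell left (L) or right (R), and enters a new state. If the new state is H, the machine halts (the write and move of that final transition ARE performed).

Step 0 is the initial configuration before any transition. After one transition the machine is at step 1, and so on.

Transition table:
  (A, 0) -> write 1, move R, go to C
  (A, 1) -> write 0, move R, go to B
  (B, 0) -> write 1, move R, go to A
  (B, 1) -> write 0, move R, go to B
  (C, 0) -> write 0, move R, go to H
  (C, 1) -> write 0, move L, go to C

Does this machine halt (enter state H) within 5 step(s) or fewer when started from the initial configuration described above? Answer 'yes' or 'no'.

Answer: yes

Derivation:
Step 1: in state A at pos -2, read 0 -> (A,0)->write 1,move R,goto C. Now: state=C, head=-1, tape[-3..3]=0110010 (head:   ^)
Step 2: in state C at pos -1, read 1 -> (C,1)->write 0,move L,goto C. Now: state=C, head=-2, tape[-3..3]=0100010 (head:  ^)
Step 3: in state C at pos -2, read 1 -> (C,1)->write 0,move L,goto C. Now: state=C, head=-3, tape[-4..3]=00000010 (head:  ^)
Step 4: in state C at pos -3, read 0 -> (C,0)->write 0,move R,goto H. Now: state=H, head=-2, tape[-4..3]=00000010 (head:   ^)
State H reached at step 4; 4 <= 5 -> yes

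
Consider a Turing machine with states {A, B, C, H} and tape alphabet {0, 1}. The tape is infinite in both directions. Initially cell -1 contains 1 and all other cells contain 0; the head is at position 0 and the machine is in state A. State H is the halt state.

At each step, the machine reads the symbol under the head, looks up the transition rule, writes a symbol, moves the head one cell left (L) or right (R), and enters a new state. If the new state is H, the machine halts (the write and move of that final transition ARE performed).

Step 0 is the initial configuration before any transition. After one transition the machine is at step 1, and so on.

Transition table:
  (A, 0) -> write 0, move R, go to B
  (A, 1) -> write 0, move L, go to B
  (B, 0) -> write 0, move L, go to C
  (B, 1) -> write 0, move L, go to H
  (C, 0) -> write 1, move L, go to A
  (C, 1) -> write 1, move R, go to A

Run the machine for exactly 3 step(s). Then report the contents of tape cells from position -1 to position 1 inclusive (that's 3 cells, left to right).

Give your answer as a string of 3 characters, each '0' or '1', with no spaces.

Answer: 110

Derivation:
Step 1: in state A at pos 0, read 0 -> (A,0)->write 0,move R,goto B. Now: state=B, head=1, tape[-2..2]=01000 (head:    ^)
Step 2: in state B at pos 1, read 0 -> (B,0)->write 0,move L,goto C. Now: state=C, head=0, tape[-2..2]=01000 (head:   ^)
Step 3: in state C at pos 0, read 0 -> (C,0)->write 1,move L,goto A. Now: state=A, head=-1, tape[-2..2]=01100 (head:  ^)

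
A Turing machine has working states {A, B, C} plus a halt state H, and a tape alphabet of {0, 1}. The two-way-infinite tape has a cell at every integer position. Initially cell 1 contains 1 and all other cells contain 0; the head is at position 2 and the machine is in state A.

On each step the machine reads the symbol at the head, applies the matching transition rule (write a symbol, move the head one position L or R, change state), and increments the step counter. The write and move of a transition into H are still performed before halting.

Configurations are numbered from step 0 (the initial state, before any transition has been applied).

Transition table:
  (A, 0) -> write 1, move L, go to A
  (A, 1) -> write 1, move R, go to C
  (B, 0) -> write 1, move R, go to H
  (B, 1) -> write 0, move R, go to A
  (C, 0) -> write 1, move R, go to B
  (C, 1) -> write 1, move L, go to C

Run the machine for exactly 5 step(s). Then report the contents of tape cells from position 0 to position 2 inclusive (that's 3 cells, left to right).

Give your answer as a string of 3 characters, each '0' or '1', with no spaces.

Step 1: in state A at pos 2, read 0 -> (A,0)->write 1,move L,goto A. Now: state=A, head=1, tape[0..3]=0110 (head:  ^)
Step 2: in state A at pos 1, read 1 -> (A,1)->write 1,move R,goto C. Now: state=C, head=2, tape[0..3]=0110 (head:   ^)
Step 3: in state C at pos 2, read 1 -> (C,1)->write 1,move L,goto C. Now: state=C, head=1, tape[0..3]=0110 (head:  ^)
Step 4: in state C at pos 1, read 1 -> (C,1)->write 1,move L,goto C. Now: state=C, head=0, tape[-1..3]=00110 (head:  ^)
Step 5: in state C at pos 0, read 0 -> (C,0)->write 1,move R,goto B. Now: state=B, head=1, tape[-1..3]=01110 (head:   ^)

Answer: 111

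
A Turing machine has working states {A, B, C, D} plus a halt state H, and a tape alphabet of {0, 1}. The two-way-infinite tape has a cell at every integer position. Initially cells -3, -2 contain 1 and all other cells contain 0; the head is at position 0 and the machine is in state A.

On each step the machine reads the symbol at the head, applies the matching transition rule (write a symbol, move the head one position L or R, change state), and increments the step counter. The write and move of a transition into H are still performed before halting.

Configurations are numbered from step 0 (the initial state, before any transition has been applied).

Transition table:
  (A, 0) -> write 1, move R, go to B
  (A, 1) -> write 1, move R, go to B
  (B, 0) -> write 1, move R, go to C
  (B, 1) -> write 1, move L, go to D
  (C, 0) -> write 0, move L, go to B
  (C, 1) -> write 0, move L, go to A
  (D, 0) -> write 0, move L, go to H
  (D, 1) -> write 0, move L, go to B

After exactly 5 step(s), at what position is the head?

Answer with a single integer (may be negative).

Answer: -1

Derivation:
Step 1: in state A at pos 0, read 0 -> (A,0)->write 1,move R,goto B. Now: state=B, head=1, tape[-4..2]=0110100 (head:      ^)
Step 2: in state B at pos 1, read 0 -> (B,0)->write 1,move R,goto C. Now: state=C, head=2, tape[-4..3]=01101100 (head:       ^)
Step 3: in state C at pos 2, read 0 -> (C,0)->write 0,move L,goto B. Now: state=B, head=1, tape[-4..3]=01101100 (head:      ^)
Step 4: in state B at pos 1, read 1 -> (B,1)->write 1,move L,goto D. Now: state=D, head=0, tape[-4..3]=01101100 (head:     ^)
Step 5: in state D at pos 0, read 1 -> (D,1)->write 0,move L,goto B. Now: state=B, head=-1, tape[-4..3]=01100100 (head:    ^)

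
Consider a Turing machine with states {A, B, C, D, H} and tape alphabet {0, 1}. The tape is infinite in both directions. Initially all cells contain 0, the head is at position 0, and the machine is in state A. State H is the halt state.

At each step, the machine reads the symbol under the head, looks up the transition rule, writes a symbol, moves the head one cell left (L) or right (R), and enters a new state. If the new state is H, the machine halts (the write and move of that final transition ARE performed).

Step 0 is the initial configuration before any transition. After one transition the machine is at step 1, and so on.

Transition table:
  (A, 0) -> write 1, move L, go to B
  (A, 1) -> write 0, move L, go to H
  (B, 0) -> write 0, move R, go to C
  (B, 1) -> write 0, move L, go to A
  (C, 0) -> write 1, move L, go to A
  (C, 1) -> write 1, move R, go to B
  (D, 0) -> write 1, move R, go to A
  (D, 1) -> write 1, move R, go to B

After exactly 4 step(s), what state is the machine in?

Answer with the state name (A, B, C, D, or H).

Answer: C

Derivation:
Step 1: in state A at pos 0, read 0 -> (A,0)->write 1,move L,goto B. Now: state=B, head=-1, tape[-2..1]=0010 (head:  ^)
Step 2: in state B at pos -1, read 0 -> (B,0)->write 0,move R,goto C. Now: state=C, head=0, tape[-2..1]=0010 (head:   ^)
Step 3: in state C at pos 0, read 1 -> (C,1)->write 1,move R,goto B. Now: state=B, head=1, tape[-2..2]=00100 (head:    ^)
Step 4: in state B at pos 1, read 0 -> (B,0)->write 0,move R,goto C. Now: state=C, head=2, tape[-2..3]=001000 (head:     ^)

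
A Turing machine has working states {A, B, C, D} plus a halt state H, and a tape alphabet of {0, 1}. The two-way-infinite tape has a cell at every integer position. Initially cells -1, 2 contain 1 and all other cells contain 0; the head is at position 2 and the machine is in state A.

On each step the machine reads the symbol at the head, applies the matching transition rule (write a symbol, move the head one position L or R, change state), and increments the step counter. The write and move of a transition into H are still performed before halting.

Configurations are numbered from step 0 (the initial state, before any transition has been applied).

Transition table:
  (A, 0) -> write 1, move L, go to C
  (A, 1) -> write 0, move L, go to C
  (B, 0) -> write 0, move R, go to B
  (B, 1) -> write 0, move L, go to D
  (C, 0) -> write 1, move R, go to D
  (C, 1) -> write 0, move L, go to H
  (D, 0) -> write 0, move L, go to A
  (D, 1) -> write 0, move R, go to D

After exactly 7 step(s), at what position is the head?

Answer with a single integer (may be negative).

Step 1: in state A at pos 2, read 1 -> (A,1)->write 0,move L,goto C. Now: state=C, head=1, tape[-2..3]=010000 (head:    ^)
Step 2: in state C at pos 1, read 0 -> (C,0)->write 1,move R,goto D. Now: state=D, head=2, tape[-2..3]=010100 (head:     ^)
Step 3: in state D at pos 2, read 0 -> (D,0)->write 0,move L,goto A. Now: state=A, head=1, tape[-2..3]=010100 (head:    ^)
Step 4: in state A at pos 1, read 1 -> (A,1)->write 0,move L,goto C. Now: state=C, head=0, tape[-2..3]=010000 (head:   ^)
Step 5: in state C at pos 0, read 0 -> (C,0)->write 1,move R,goto D. Now: state=D, head=1, tape[-2..3]=011000 (head:    ^)
Step 6: in state D at pos 1, read 0 -> (D,0)->write 0,move L,goto A. Now: state=A, head=0, tape[-2..3]=011000 (head:   ^)
Step 7: in state A at pos 0, read 1 -> (A,1)->write 0,move L,goto C. Now: state=C, head=-1, tape[-2..3]=010000 (head:  ^)

Answer: -1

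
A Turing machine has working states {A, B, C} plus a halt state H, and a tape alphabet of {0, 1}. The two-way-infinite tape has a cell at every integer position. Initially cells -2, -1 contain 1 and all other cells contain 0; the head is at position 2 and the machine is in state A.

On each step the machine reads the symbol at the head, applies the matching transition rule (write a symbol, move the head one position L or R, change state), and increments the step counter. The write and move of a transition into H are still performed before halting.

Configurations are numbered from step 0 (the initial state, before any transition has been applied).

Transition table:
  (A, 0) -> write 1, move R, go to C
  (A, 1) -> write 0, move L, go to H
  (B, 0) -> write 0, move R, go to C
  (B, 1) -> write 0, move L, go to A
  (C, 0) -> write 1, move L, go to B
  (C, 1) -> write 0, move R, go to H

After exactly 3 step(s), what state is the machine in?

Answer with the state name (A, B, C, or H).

Answer: A

Derivation:
Step 1: in state A at pos 2, read 0 -> (A,0)->write 1,move R,goto C. Now: state=C, head=3, tape[-3..4]=01100100 (head:       ^)
Step 2: in state C at pos 3, read 0 -> (C,0)->write 1,move L,goto B. Now: state=B, head=2, tape[-3..4]=01100110 (head:      ^)
Step 3: in state B at pos 2, read 1 -> (B,1)->write 0,move L,goto A. Now: state=A, head=1, tape[-3..4]=01100010 (head:     ^)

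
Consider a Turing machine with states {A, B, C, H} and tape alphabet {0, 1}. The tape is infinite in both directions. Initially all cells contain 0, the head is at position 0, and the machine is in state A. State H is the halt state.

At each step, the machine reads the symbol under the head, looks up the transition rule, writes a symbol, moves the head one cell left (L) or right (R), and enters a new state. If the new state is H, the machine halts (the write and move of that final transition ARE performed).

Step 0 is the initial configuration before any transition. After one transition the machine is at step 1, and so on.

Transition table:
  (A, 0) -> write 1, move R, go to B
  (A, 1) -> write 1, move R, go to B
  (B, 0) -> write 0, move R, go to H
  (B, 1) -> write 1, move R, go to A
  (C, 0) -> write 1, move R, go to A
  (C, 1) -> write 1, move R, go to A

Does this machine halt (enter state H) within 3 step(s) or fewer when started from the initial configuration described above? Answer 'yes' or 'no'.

Step 1: in state A at pos 0, read 0 -> (A,0)->write 1,move R,goto B. Now: state=B, head=1, tape[-1..2]=0100 (head:   ^)
Step 2: in state B at pos 1, read 0 -> (B,0)->write 0,move R,goto H. Now: state=H, head=2, tape[-1..3]=01000 (head:    ^)
State H reached at step 2; 2 <= 3 -> yes

Answer: yes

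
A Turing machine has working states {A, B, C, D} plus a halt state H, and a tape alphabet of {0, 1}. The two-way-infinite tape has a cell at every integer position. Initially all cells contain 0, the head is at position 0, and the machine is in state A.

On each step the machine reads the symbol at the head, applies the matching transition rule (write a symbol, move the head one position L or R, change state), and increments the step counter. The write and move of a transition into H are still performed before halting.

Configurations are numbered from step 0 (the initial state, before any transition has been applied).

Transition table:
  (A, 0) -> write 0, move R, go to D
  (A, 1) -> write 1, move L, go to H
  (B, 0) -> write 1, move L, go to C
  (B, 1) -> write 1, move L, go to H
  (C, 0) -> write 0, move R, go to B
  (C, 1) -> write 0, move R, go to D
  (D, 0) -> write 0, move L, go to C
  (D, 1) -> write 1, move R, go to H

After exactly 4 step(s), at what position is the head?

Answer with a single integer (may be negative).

Step 1: in state A at pos 0, read 0 -> (A,0)->write 0,move R,goto D. Now: state=D, head=1, tape[-1..2]=0000 (head:   ^)
Step 2: in state D at pos 1, read 0 -> (D,0)->write 0,move L,goto C. Now: state=C, head=0, tape[-1..2]=0000 (head:  ^)
Step 3: in state C at pos 0, read 0 -> (C,0)->write 0,move R,goto B. Now: state=B, head=1, tape[-1..2]=0000 (head:   ^)
Step 4: in state B at pos 1, read 0 -> (B,0)->write 1,move L,goto C. Now: state=C, head=0, tape[-1..2]=0010 (head:  ^)

Answer: 0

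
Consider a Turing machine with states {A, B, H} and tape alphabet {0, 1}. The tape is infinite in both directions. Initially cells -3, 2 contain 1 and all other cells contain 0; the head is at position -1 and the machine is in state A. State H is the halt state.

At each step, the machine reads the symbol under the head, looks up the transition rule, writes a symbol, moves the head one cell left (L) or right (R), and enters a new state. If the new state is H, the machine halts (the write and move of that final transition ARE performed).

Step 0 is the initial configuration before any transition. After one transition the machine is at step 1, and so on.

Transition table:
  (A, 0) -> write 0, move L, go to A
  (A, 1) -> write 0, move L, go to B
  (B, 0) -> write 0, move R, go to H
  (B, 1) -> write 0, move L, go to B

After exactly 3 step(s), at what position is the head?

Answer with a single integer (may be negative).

Step 1: in state A at pos -1, read 0 -> (A,0)->write 0,move L,goto A. Now: state=A, head=-2, tape[-4..3]=01000010 (head:   ^)
Step 2: in state A at pos -2, read 0 -> (A,0)->write 0,move L,goto A. Now: state=A, head=-3, tape[-4..3]=01000010 (head:  ^)
Step 3: in state A at pos -3, read 1 -> (A,1)->write 0,move L,goto B. Now: state=B, head=-4, tape[-5..3]=000000010 (head:  ^)

Answer: -4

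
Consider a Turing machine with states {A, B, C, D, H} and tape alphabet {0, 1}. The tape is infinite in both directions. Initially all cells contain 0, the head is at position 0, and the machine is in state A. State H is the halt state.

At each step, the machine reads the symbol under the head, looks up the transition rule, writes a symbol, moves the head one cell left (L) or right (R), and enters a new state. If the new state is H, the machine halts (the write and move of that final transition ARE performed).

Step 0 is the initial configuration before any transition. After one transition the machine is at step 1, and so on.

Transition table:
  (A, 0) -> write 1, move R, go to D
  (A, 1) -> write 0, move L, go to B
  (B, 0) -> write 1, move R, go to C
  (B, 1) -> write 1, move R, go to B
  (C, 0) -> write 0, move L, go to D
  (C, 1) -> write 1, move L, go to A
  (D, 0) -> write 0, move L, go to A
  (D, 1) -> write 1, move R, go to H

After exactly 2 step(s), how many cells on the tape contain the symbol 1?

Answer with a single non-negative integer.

Step 1: in state A at pos 0, read 0 -> (A,0)->write 1,move R,goto D. Now: state=D, head=1, tape[-1..2]=0100 (head:   ^)
Step 2: in state D at pos 1, read 0 -> (D,0)->write 0,move L,goto A. Now: state=A, head=0, tape[-1..2]=0100 (head:  ^)
Cells containing 1 after step 2: {0} -> 1 cell(s)

Answer: 1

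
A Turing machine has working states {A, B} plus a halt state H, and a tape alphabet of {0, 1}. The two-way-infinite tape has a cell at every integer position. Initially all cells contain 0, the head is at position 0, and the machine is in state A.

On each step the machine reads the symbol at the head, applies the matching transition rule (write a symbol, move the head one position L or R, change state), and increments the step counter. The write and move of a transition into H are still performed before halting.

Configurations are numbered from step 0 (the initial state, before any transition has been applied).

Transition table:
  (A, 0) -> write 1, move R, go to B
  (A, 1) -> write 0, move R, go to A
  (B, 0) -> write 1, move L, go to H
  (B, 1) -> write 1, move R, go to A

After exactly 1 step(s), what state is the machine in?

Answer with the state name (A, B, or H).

Step 1: in state A at pos 0, read 0 -> (A,0)->write 1,move R,goto B. Now: state=B, head=1, tape[-1..2]=0100 (head:   ^)

Answer: B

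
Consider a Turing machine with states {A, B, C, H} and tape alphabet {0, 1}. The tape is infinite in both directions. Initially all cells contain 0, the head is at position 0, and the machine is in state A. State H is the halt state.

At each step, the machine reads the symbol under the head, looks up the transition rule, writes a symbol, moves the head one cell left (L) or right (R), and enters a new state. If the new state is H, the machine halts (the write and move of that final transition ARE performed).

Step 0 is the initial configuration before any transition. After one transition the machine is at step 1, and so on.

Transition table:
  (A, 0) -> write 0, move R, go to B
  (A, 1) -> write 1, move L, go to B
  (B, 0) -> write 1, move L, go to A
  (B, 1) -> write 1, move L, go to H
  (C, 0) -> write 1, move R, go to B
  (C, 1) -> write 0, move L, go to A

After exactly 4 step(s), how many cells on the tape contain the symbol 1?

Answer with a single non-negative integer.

Answer: 1

Derivation:
Step 1: in state A at pos 0, read 0 -> (A,0)->write 0,move R,goto B. Now: state=B, head=1, tape[-1..2]=0000 (head:   ^)
Step 2: in state B at pos 1, read 0 -> (B,0)->write 1,move L,goto A. Now: state=A, head=0, tape[-1..2]=0010 (head:  ^)
Step 3: in state A at pos 0, read 0 -> (A,0)->write 0,move R,goto B. Now: state=B, head=1, tape[-1..2]=0010 (head:   ^)
Step 4: in state B at pos 1, read 1 -> (B,1)->write 1,move L,goto H. Now: state=H, head=0, tape[-1..2]=0010 (head:  ^)
Cells containing 1 after step 4: {1} -> 1 cell(s)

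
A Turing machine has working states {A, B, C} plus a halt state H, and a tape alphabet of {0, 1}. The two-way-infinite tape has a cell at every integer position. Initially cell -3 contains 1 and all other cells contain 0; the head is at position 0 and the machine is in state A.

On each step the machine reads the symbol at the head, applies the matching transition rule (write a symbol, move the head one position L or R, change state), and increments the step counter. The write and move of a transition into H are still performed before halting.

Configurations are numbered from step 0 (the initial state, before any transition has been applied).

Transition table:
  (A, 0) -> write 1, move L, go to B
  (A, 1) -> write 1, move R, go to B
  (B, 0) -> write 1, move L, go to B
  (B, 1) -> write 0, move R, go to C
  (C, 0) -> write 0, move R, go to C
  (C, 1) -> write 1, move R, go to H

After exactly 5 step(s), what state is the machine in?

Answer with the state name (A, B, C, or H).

Step 1: in state A at pos 0, read 0 -> (A,0)->write 1,move L,goto B. Now: state=B, head=-1, tape[-4..1]=010010 (head:    ^)
Step 2: in state B at pos -1, read 0 -> (B,0)->write 1,move L,goto B. Now: state=B, head=-2, tape[-4..1]=010110 (head:   ^)
Step 3: in state B at pos -2, read 0 -> (B,0)->write 1,move L,goto B. Now: state=B, head=-3, tape[-4..1]=011110 (head:  ^)
Step 4: in state B at pos -3, read 1 -> (B,1)->write 0,move R,goto C. Now: state=C, head=-2, tape[-4..1]=001110 (head:   ^)
Step 5: in state C at pos -2, read 1 -> (C,1)->write 1,move R,goto H. Now: state=H, head=-1, tape[-4..1]=001110 (head:    ^)

Answer: H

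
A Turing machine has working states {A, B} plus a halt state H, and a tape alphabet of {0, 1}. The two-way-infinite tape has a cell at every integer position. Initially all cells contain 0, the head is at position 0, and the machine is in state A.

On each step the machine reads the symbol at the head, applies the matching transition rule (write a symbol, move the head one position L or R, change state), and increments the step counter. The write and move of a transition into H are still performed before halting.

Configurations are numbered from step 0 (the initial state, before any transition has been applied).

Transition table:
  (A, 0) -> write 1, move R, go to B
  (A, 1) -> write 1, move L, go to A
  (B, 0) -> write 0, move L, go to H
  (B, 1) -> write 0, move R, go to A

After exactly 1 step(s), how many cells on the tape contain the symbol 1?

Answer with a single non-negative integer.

Answer: 1

Derivation:
Step 1: in state A at pos 0, read 0 -> (A,0)->write 1,move R,goto B. Now: state=B, head=1, tape[-1..2]=0100 (head:   ^)
Cells containing 1 after step 1: {0} -> 1 cell(s)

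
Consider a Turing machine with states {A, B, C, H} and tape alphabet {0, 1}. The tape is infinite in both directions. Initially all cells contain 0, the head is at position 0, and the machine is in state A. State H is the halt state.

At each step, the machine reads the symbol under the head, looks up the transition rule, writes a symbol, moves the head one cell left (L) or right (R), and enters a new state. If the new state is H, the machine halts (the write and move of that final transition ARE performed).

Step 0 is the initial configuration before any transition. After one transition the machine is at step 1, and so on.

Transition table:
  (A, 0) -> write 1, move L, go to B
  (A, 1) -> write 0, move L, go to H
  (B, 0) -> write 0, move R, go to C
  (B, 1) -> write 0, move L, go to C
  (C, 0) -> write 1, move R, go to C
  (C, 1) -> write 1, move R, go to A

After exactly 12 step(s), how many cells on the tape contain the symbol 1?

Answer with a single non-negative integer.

Step 1: in state A at pos 0, read 0 -> (A,0)->write 1,move L,goto B. Now: state=B, head=-1, tape[-2..1]=0010 (head:  ^)
Step 2: in state B at pos -1, read 0 -> (B,0)->write 0,move R,goto C. Now: state=C, head=0, tape[-2..1]=0010 (head:   ^)
Step 3: in state C at pos 0, read 1 -> (C,1)->write 1,move R,goto A. Now: state=A, head=1, tape[-2..2]=00100 (head:    ^)
Step 4: in state A at pos 1, read 0 -> (A,0)->write 1,move L,goto B. Now: state=B, head=0, tape[-2..2]=00110 (head:   ^)
Step 5: in state B at pos 0, read 1 -> (B,1)->write 0,move L,goto C. Now: state=C, head=-1, tape[-2..2]=00010 (head:  ^)
Step 6: in state C at pos -1, read 0 -> (C,0)->write 1,move R,goto C. Now: state=C, head=0, tape[-2..2]=01010 (head:   ^)
Step 7: in state C at pos 0, read 0 -> (C,0)->write 1,move R,goto C. Now: state=C, head=1, tape[-2..2]=01110 (head:    ^)
Step 8: in state C at pos 1, read 1 -> (C,1)->write 1,move R,goto A. Now: state=A, head=2, tape[-2..3]=011100 (head:     ^)
Step 9: in state A at pos 2, read 0 -> (A,0)->write 1,move L,goto B. Now: state=B, head=1, tape[-2..3]=011110 (head:    ^)
Step 10: in state B at pos 1, read 1 -> (B,1)->write 0,move L,goto C. Now: state=C, head=0, tape[-2..3]=011010 (head:   ^)
Step 11: in state C at pos 0, read 1 -> (C,1)->write 1,move R,goto A. Now: state=A, head=1, tape[-2..3]=011010 (head:    ^)
Step 12: in state A at pos 1, read 0 -> (A,0)->write 1,move L,goto B. Now: state=B, head=0, tape[-2..3]=011110 (head:   ^)
Cells containing 1 after step 12: {-1, 0, 1, 2} -> 4 cell(s)

Answer: 4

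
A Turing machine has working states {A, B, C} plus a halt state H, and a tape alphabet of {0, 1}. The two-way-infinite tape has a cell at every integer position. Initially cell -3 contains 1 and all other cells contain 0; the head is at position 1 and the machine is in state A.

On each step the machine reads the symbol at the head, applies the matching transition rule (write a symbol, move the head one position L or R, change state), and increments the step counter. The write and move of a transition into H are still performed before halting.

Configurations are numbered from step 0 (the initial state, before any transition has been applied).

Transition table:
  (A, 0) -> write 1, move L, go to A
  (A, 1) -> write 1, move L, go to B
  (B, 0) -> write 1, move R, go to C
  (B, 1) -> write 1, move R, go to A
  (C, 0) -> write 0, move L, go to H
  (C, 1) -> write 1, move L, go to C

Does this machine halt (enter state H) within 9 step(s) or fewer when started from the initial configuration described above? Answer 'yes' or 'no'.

Answer: yes

Derivation:
Step 1: in state A at pos 1, read 0 -> (A,0)->write 1,move L,goto A. Now: state=A, head=0, tape[-4..2]=0100010 (head:     ^)
Step 2: in state A at pos 0, read 0 -> (A,0)->write 1,move L,goto A. Now: state=A, head=-1, tape[-4..2]=0100110 (head:    ^)
Step 3: in state A at pos -1, read 0 -> (A,0)->write 1,move L,goto A. Now: state=A, head=-2, tape[-4..2]=0101110 (head:   ^)
Step 4: in state A at pos -2, read 0 -> (A,0)->write 1,move L,goto A. Now: state=A, head=-3, tape[-4..2]=0111110 (head:  ^)
Step 5: in state A at pos -3, read 1 -> (A,1)->write 1,move L,goto B. Now: state=B, head=-4, tape[-5..2]=00111110 (head:  ^)
Step 6: in state B at pos -4, read 0 -> (B,0)->write 1,move R,goto C. Now: state=C, head=-3, tape[-5..2]=01111110 (head:   ^)
Step 7: in state C at pos -3, read 1 -> (C,1)->write 1,move L,goto C. Now: state=C, head=-4, tape[-5..2]=01111110 (head:  ^)
Step 8: in state C at pos -4, read 1 -> (C,1)->write 1,move L,goto C. Now: state=C, head=-5, tape[-6..2]=001111110 (head:  ^)
Step 9: in state C at pos -5, read 0 -> (C,0)->write 0,move L,goto H. Now: state=H, head=-6, tape[-7..2]=0001111110 (head:  ^)
State H reached at step 9; 9 <= 9 -> yes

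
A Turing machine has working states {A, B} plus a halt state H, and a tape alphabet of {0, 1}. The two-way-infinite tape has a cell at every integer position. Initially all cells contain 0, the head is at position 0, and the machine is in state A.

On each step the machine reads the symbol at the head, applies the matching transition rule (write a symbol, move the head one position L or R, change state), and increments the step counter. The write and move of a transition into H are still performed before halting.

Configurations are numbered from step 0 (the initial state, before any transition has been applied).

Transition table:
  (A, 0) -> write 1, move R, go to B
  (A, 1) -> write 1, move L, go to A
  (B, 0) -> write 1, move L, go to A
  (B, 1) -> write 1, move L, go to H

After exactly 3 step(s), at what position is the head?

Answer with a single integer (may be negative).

Step 1: in state A at pos 0, read 0 -> (A,0)->write 1,move R,goto B. Now: state=B, head=1, tape[-1..2]=0100 (head:   ^)
Step 2: in state B at pos 1, read 0 -> (B,0)->write 1,move L,goto A. Now: state=A, head=0, tape[-1..2]=0110 (head:  ^)
Step 3: in state A at pos 0, read 1 -> (A,1)->write 1,move L,goto A. Now: state=A, head=-1, tape[-2..2]=00110 (head:  ^)

Answer: -1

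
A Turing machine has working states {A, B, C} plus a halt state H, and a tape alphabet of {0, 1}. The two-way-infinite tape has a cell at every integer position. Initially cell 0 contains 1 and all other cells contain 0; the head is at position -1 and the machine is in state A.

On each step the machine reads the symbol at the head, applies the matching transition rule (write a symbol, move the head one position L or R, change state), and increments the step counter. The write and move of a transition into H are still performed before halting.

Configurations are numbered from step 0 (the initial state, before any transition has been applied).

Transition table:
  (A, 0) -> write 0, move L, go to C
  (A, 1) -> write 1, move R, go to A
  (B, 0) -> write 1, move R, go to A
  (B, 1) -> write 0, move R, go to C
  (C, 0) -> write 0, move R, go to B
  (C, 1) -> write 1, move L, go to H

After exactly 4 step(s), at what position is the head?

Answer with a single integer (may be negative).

Answer: 1

Derivation:
Step 1: in state A at pos -1, read 0 -> (A,0)->write 0,move L,goto C. Now: state=C, head=-2, tape[-3..1]=00010 (head:  ^)
Step 2: in state C at pos -2, read 0 -> (C,0)->write 0,move R,goto B. Now: state=B, head=-1, tape[-3..1]=00010 (head:   ^)
Step 3: in state B at pos -1, read 0 -> (B,0)->write 1,move R,goto A. Now: state=A, head=0, tape[-3..1]=00110 (head:    ^)
Step 4: in state A at pos 0, read 1 -> (A,1)->write 1,move R,goto A. Now: state=A, head=1, tape[-3..2]=001100 (head:     ^)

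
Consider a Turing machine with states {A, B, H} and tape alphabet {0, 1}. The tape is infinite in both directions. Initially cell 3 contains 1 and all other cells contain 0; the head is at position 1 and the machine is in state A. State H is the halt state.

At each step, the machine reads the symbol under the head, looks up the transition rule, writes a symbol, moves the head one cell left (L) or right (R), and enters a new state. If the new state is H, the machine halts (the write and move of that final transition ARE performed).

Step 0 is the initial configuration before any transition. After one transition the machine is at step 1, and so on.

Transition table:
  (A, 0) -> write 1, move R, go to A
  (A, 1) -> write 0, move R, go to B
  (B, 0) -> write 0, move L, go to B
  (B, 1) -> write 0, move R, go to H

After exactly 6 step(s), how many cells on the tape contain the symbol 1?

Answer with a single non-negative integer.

Step 1: in state A at pos 1, read 0 -> (A,0)->write 1,move R,goto A. Now: state=A, head=2, tape[0..4]=01010 (head:   ^)
Step 2: in state A at pos 2, read 0 -> (A,0)->write 1,move R,goto A. Now: state=A, head=3, tape[0..4]=01110 (head:    ^)
Step 3: in state A at pos 3, read 1 -> (A,1)->write 0,move R,goto B. Now: state=B, head=4, tape[0..5]=011000 (head:     ^)
Step 4: in state B at pos 4, read 0 -> (B,0)->write 0,move L,goto B. Now: state=B, head=3, tape[0..5]=011000 (head:    ^)
Step 5: in state B at pos 3, read 0 -> (B,0)->write 0,move L,goto B. Now: state=B, head=2, tape[0..5]=011000 (head:   ^)
Step 6: in state B at pos 2, read 1 -> (B,1)->write 0,move R,goto H. Now: state=H, head=3, tape[0..5]=010000 (head:    ^)
Cells containing 1 after step 6: {1} -> 1 cell(s)

Answer: 1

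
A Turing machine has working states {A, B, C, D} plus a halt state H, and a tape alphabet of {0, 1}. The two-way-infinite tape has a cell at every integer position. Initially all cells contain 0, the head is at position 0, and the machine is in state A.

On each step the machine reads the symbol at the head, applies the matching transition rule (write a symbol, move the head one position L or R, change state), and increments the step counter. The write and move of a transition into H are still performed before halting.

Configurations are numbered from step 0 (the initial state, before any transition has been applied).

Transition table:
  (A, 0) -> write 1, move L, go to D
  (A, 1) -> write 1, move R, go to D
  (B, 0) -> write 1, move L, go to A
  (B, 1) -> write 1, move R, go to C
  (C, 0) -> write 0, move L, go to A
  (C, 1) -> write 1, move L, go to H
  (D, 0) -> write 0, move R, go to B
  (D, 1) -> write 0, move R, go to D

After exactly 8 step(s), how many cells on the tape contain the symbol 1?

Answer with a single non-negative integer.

Answer: 3

Derivation:
Step 1: in state A at pos 0, read 0 -> (A,0)->write 1,move L,goto D. Now: state=D, head=-1, tape[-2..1]=0010 (head:  ^)
Step 2: in state D at pos -1, read 0 -> (D,0)->write 0,move R,goto B. Now: state=B, head=0, tape[-2..1]=0010 (head:   ^)
Step 3: in state B at pos 0, read 1 -> (B,1)->write 1,move R,goto C. Now: state=C, head=1, tape[-2..2]=00100 (head:    ^)
Step 4: in state C at pos 1, read 0 -> (C,0)->write 0,move L,goto A. Now: state=A, head=0, tape[-2..2]=00100 (head:   ^)
Step 5: in state A at pos 0, read 1 -> (A,1)->write 1,move R,goto D. Now: state=D, head=1, tape[-2..2]=00100 (head:    ^)
Step 6: in state D at pos 1, read 0 -> (D,0)->write 0,move R,goto B. Now: state=B, head=2, tape[-2..3]=001000 (head:     ^)
Step 7: in state B at pos 2, read 0 -> (B,0)->write 1,move L,goto A. Now: state=A, head=1, tape[-2..3]=001010 (head:    ^)
Step 8: in state A at pos 1, read 0 -> (A,0)->write 1,move L,goto D. Now: state=D, head=0, tape[-2..3]=001110 (head:   ^)
Cells containing 1 after step 8: {0, 1, 2} -> 3 cell(s)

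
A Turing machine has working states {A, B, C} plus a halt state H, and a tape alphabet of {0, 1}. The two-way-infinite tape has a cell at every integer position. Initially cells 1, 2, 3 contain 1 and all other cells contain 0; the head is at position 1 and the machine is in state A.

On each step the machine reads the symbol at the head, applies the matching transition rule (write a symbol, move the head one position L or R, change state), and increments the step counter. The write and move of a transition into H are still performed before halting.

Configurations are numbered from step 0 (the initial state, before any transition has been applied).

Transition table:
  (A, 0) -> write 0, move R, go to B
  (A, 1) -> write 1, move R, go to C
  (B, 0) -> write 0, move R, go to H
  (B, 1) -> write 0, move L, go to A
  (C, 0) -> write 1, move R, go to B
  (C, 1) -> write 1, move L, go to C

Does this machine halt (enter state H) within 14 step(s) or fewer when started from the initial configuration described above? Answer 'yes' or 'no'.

Answer: yes

Derivation:
Step 1: in state A at pos 1, read 1 -> (A,1)->write 1,move R,goto C. Now: state=C, head=2, tape[0..4]=01110 (head:   ^)
Step 2: in state C at pos 2, read 1 -> (C,1)->write 1,move L,goto C. Now: state=C, head=1, tape[0..4]=01110 (head:  ^)
Step 3: in state C at pos 1, read 1 -> (C,1)->write 1,move L,goto C. Now: state=C, head=0, tape[-1..4]=001110 (head:  ^)
Step 4: in state C at pos 0, read 0 -> (C,0)->write 1,move R,goto B. Now: state=B, head=1, tape[-1..4]=011110 (head:   ^)
Step 5: in state B at pos 1, read 1 -> (B,1)->write 0,move L,goto A. Now: state=A, head=0, tape[-1..4]=010110 (head:  ^)
Step 6: in state A at pos 0, read 1 -> (A,1)->write 1,move R,goto C. Now: state=C, head=1, tape[-1..4]=010110 (head:   ^)
Step 7: in state C at pos 1, read 0 -> (C,0)->write 1,move R,goto B. Now: state=B, head=2, tape[-1..4]=011110 (head:    ^)
Step 8: in state B at pos 2, read 1 -> (B,1)->write 0,move L,goto A. Now: state=A, head=1, tape[-1..4]=011010 (head:   ^)
Step 9: in state A at pos 1, read 1 -> (A,1)->write 1,move R,goto C. Now: state=C, head=2, tape[-1..4]=011010 (head:    ^)
Step 10: in state C at pos 2, read 0 -> (C,0)->write 1,move R,goto B. Now: state=B, head=3, tape[-1..4]=011110 (head:     ^)
Step 11: in state B at pos 3, read 1 -> (B,1)->write 0,move L,goto A. Now: state=A, head=2, tape[-1..4]=011100 (head:    ^)
Step 12: in state A at pos 2, read 1 -> (A,1)->write 1,move R,goto C. Now: state=C, head=3, tape[-1..4]=011100 (head:     ^)
Step 13: in state C at pos 3, read 0 -> (C,0)->write 1,move R,goto B. Now: state=B, head=4, tape[-1..5]=0111100 (head:      ^)
Step 14: in state B at pos 4, read 0 -> (B,0)->write 0,move R,goto H. Now: state=H, head=5, tape[-1..6]=01111000 (head:       ^)
State H reached at step 14; 14 <= 14 -> yes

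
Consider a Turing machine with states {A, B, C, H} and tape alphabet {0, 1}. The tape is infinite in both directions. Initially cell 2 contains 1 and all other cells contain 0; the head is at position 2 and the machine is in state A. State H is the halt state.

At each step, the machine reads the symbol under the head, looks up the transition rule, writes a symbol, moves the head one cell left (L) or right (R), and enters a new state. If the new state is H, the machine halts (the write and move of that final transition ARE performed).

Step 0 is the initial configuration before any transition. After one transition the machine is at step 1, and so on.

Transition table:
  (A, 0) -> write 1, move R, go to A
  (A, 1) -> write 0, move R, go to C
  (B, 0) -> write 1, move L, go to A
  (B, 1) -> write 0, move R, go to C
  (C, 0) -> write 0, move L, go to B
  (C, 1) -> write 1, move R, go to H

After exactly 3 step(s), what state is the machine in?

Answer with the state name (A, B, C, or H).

Answer: A

Derivation:
Step 1: in state A at pos 2, read 1 -> (A,1)->write 0,move R,goto C. Now: state=C, head=3, tape[1..4]=0000 (head:   ^)
Step 2: in state C at pos 3, read 0 -> (C,0)->write 0,move L,goto B. Now: state=B, head=2, tape[1..4]=0000 (head:  ^)
Step 3: in state B at pos 2, read 0 -> (B,0)->write 1,move L,goto A. Now: state=A, head=1, tape[0..4]=00100 (head:  ^)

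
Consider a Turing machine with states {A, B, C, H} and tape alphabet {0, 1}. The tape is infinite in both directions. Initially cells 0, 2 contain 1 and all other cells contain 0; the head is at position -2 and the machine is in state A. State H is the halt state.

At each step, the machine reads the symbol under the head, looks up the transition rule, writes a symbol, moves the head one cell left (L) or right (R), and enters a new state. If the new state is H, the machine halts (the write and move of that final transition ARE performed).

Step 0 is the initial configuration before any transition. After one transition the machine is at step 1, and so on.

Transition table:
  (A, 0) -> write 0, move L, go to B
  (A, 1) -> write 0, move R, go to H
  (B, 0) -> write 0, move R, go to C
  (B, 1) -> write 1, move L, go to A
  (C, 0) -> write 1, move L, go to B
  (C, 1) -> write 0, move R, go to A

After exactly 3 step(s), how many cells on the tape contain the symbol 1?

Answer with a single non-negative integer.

Answer: 3

Derivation:
Step 1: in state A at pos -2, read 0 -> (A,0)->write 0,move L,goto B. Now: state=B, head=-3, tape[-4..3]=00001010 (head:  ^)
Step 2: in state B at pos -3, read 0 -> (B,0)->write 0,move R,goto C. Now: state=C, head=-2, tape[-4..3]=00001010 (head:   ^)
Step 3: in state C at pos -2, read 0 -> (C,0)->write 1,move L,goto B. Now: state=B, head=-3, tape[-4..3]=00101010 (head:  ^)
Cells containing 1 after step 3: {-2, 0, 2} -> 3 cell(s)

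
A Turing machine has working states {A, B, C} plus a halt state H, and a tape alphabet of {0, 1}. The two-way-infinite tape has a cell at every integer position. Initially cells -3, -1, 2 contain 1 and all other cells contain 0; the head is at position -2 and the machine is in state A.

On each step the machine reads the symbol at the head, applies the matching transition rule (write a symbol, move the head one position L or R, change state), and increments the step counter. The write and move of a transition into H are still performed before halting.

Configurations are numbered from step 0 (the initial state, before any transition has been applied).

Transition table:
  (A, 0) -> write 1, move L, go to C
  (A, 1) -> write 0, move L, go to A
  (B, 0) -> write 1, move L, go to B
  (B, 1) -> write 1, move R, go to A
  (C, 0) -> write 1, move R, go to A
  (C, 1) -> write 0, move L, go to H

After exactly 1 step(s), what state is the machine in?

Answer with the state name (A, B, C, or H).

Step 1: in state A at pos -2, read 0 -> (A,0)->write 1,move L,goto C. Now: state=C, head=-3, tape[-4..3]=01110010 (head:  ^)

Answer: C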